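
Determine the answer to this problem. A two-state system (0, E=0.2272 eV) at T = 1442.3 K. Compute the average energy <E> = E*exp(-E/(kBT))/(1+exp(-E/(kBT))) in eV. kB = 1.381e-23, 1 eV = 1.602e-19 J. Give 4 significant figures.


Step 1: beta*E = 0.2272*1.602e-19/(1.381e-23*1442.3) = 1.827
Step 2: exp(-beta*E) = 0.1608
Step 3: <E> = 0.2272*0.1608/(1+0.1608) = 0.03148 eV

0.03148


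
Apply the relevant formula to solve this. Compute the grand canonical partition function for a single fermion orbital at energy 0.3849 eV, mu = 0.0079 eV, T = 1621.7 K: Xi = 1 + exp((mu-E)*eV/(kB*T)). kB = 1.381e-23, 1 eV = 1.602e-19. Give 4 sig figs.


Step 1: (mu - E) = 0.0079 - 0.3849 = -0.377 eV
Step 2: x = (mu-E)*eV/(kB*T) = -0.377*1.602e-19/(1.381e-23*1621.7) = -2.697
Step 3: exp(x) = 0.06742
Step 4: Xi = 1 + 0.06742 = 1.067

1.067


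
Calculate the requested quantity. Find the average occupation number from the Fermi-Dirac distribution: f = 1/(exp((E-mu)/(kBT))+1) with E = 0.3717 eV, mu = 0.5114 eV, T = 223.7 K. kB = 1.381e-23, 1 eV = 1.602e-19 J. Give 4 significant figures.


Step 1: (E - mu) = 0.3717 - 0.5114 = -0.1397 eV
Step 2: Convert: (E-mu)*eV = -2.238e-20 J
Step 3: x = (E-mu)*eV/(kB*T) = -7.244
Step 4: f = 1/(exp(-7.244)+1) = 0.9993

0.9993


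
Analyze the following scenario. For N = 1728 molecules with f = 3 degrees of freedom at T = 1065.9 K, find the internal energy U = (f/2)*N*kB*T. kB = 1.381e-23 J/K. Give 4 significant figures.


Step 1: f/2 = 3/2 = 1.5
Step 2: N*kB*T = 1728*1.381e-23*1065.9 = 2.544e-17
Step 3: U = 1.5 * 2.544e-17 = 3.815e-17 J

3.815e-17


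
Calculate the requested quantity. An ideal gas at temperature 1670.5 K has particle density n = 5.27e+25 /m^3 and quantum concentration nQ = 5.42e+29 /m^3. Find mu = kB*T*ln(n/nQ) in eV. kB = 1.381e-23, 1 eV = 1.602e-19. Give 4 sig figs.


Step 1: n/nQ = 5.27e+25/5.42e+29 = 9.723e-05
Step 2: ln(n/nQ) = -9.238
Step 3: mu = kB*T*ln(n/nQ) = 2.307e-20*-9.238 = -2.131e-19 J
Step 4: Convert to eV: -2.131e-19/1.602e-19 = -1.33 eV

-1.33


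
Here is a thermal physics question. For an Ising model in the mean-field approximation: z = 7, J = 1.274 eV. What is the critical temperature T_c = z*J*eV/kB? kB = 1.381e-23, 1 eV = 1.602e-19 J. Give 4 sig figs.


Step 1: z*J = 7*1.274 = 8.918 eV
Step 2: Convert to Joules: 8.918*1.602e-19 = 1.429e-18 J
Step 3: T_c = 1.429e-18 / 1.381e-23 = 1.035e+05 K

1.035e+05


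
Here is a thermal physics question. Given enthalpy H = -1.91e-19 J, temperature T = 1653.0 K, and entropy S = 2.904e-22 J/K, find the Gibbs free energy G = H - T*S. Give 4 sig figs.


Step 1: T*S = 1653.0 * 2.904e-22 = 4.8e-19 J
Step 2: G = H - T*S = -1.91e-19 - 4.8e-19
Step 3: G = -6.71e-19 J

-6.71e-19


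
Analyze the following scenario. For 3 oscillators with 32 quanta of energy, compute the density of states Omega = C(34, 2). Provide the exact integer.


Step 1: Use binomial coefficient C(34, 2)
Step 2: Numerator = 34! / 32!
Step 3: Denominator = 2!
Step 4: Omega = 561

561


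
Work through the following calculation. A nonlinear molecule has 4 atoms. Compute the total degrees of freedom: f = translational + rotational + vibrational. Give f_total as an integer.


Step 1: Translational DOF = 3
Step 2: Rotational DOF (nonlinear) = 3
Step 3: Vibrational DOF = 3*4 - 6 = 6
Step 4: Total = 3 + 3 + 6 = 12

12


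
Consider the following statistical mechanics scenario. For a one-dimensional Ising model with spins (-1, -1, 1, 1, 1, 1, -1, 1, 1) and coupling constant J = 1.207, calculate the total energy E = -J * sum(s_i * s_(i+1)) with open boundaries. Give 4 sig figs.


Step 1: Nearest-neighbor products: 1, -1, 1, 1, 1, -1, -1, 1
Step 2: Sum of products = 2
Step 3: E = -1.207 * 2 = -2.414

-2.414


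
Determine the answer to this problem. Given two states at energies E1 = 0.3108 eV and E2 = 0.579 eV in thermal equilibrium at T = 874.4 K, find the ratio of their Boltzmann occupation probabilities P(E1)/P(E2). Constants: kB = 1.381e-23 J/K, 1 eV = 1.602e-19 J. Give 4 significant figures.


Step 1: Compute energy difference dE = E1 - E2 = 0.3108 - 0.579 = -0.2682 eV
Step 2: Convert to Joules: dE_J = -0.2682 * 1.602e-19 = -4.297e-20 J
Step 3: Compute exponent = -dE_J / (kB * T) = -(-4.297e-20) / (1.381e-23 * 874.4) = 3.558
Step 4: P(E1)/P(E2) = exp(3.558) = 35.1

35.1


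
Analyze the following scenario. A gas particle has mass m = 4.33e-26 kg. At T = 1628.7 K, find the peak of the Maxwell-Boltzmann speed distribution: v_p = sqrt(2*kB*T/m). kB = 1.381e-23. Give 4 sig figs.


Step 1: Numerator = 2*kB*T = 2*1.381e-23*1628.7 = 4.498e-20
Step 2: Ratio = 4.498e-20 / 4.33e-26 = 1.039e+06
Step 3: v_p = sqrt(1.039e+06) = 1019 m/s

1019


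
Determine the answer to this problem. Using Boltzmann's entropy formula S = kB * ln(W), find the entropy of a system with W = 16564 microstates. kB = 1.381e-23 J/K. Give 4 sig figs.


Step 1: ln(W) = ln(16564) = 9.715
Step 2: S = kB * ln(W) = 1.381e-23 * 9.715
Step 3: S = 1.342e-22 J/K

1.342e-22


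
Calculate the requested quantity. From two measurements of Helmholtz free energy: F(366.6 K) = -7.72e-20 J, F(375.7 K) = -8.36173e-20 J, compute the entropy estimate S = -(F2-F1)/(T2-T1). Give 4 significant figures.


Step 1: dF = F2 - F1 = -8.36173e-20 - (-7.72e-20) = -6.4173e-21 J
Step 2: dT = T2 - T1 = 375.7 - 366.6 = 9.1 K
Step 3: S = -dF/dT = -(-6.4173e-21)/9.1 = 7.052e-22 J/K

7.052e-22


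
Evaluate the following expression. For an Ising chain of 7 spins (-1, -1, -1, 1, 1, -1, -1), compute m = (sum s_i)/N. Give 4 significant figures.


Step 1: Count up spins (+1): 2, down spins (-1): 5
Step 2: Total magnetization M = 2 - 5 = -3
Step 3: m = M/N = -3/7 = -0.4286

-0.4286


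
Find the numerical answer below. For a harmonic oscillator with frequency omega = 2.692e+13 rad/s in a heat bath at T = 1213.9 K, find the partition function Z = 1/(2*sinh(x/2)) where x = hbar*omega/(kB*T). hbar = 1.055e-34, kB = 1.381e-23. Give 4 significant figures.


Step 1: Compute x = hbar*omega/(kB*T) = 1.055e-34*2.692e+13/(1.381e-23*1213.9) = 0.1694
Step 2: x/2 = 0.08471
Step 3: sinh(x/2) = 0.08481
Step 4: Z = 1/(2*0.08481) = 5.896

5.896


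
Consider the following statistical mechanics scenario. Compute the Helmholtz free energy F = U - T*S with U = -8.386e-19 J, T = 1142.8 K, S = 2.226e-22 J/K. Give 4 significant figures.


Step 1: T*S = 1142.8 * 2.226e-22 = 2.544e-19 J
Step 2: F = U - T*S = -8.386e-19 - 2.544e-19
Step 3: F = -1.093e-18 J

-1.093e-18


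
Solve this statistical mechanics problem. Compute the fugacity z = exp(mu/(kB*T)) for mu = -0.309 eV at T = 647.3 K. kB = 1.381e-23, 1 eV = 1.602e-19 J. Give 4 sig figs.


Step 1: Convert mu to Joules: -0.309*1.602e-19 = -4.95e-20 J
Step 2: kB*T = 1.381e-23*647.3 = 8.939e-21 J
Step 3: mu/(kB*T) = -5.538
Step 4: z = exp(-5.538) = 0.003936

0.003936


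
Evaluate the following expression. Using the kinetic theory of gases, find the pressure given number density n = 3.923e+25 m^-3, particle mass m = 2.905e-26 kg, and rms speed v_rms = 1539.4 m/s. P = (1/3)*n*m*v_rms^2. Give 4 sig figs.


Step 1: v_rms^2 = 1539.4^2 = 2.37e+06
Step 2: n*m = 3.923e+25*2.905e-26 = 1.14
Step 3: P = (1/3)*1.14*2.37e+06 = 9.002e+05 Pa

9.002e+05


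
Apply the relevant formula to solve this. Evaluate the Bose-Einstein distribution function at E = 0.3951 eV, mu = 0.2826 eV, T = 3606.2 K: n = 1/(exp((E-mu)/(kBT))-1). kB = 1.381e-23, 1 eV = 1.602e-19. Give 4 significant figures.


Step 1: (E - mu) = 0.1125 eV
Step 2: x = (E-mu)*eV/(kB*T) = 0.1125*1.602e-19/(1.381e-23*3606.2) = 0.3619
Step 3: exp(x) = 1.436
Step 4: n = 1/(exp(x)-1) = 2.293

2.293


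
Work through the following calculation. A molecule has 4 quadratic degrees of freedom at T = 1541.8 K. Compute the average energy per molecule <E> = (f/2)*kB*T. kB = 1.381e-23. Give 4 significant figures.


Step 1: f/2 = 4/2 = 2
Step 2: kB*T = 1.381e-23 * 1541.8 = 2.129e-20
Step 3: <E> = 2 * 2.129e-20 = 4.258e-20 J

4.258e-20


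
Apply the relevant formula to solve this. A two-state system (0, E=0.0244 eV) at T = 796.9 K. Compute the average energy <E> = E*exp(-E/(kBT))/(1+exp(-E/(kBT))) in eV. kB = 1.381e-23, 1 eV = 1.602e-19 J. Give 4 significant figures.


Step 1: beta*E = 0.0244*1.602e-19/(1.381e-23*796.9) = 0.3552
Step 2: exp(-beta*E) = 0.701
Step 3: <E> = 0.0244*0.701/(1+0.701) = 0.01006 eV

0.01006


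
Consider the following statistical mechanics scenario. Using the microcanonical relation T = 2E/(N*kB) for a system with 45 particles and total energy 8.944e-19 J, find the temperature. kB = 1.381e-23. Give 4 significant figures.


Step 1: Numerator = 2*E = 2*8.944e-19 = 1.789e-18 J
Step 2: Denominator = N*kB = 45*1.381e-23 = 6.215e-22
Step 3: T = 1.789e-18 / 6.215e-22 = 2878 K

2878


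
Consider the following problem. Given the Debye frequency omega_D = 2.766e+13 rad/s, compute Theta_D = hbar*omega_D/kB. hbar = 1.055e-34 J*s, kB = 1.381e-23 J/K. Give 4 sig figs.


Step 1: hbar*omega_D = 1.055e-34 * 2.766e+13 = 2.918e-21 J
Step 2: Theta_D = 2.918e-21 / 1.381e-23
Step 3: Theta_D = 211.3 K

211.3


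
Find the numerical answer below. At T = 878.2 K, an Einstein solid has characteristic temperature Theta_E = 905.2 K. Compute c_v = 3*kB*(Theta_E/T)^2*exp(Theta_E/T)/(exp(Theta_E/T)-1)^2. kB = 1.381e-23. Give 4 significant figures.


Step 1: x = Theta_E/T = 905.2/878.2 = 1.031
Step 2: x^2 = 1.062
Step 3: exp(x) = 2.803
Step 4: c_v = 3*1.381e-23*1.062*2.803/(2.803-1)^2 = 3.795e-23

3.795e-23


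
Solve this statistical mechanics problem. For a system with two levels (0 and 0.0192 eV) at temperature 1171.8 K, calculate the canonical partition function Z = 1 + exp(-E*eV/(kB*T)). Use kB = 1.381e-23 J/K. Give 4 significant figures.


Step 1: Compute beta*E = E*eV/(kB*T) = 0.0192*1.602e-19/(1.381e-23*1171.8) = 0.1901
Step 2: exp(-beta*E) = exp(-0.1901) = 0.8269
Step 3: Z = 1 + 0.8269 = 1.827

1.827


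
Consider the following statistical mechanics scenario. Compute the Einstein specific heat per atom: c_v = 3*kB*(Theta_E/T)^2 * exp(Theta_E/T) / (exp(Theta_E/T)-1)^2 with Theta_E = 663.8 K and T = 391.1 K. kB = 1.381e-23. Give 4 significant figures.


Step 1: x = Theta_E/T = 663.8/391.1 = 1.697
Step 2: x^2 = 2.881
Step 3: exp(x) = 5.459
Step 4: c_v = 3*1.381e-23*2.881*5.459/(5.459-1)^2 = 3.277e-23

3.277e-23


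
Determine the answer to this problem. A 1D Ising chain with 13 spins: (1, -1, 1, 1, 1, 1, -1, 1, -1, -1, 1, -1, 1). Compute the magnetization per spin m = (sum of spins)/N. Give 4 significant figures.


Step 1: Count up spins (+1): 8, down spins (-1): 5
Step 2: Total magnetization M = 8 - 5 = 3
Step 3: m = M/N = 3/13 = 0.2308

0.2308


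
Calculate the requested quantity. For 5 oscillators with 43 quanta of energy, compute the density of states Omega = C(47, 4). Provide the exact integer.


Step 1: Use binomial coefficient C(47, 4)
Step 2: Numerator = 47! / 43!
Step 3: Denominator = 4!
Step 4: Omega = 178365

178365


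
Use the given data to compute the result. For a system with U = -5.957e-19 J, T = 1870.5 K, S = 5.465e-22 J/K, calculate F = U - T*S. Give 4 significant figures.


Step 1: T*S = 1870.5 * 5.465e-22 = 1.022e-18 J
Step 2: F = U - T*S = -5.957e-19 - 1.022e-18
Step 3: F = -1.618e-18 J

-1.618e-18


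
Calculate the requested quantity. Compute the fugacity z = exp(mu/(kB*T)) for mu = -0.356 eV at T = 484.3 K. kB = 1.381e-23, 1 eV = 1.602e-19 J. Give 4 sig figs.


Step 1: Convert mu to Joules: -0.356*1.602e-19 = -5.703e-20 J
Step 2: kB*T = 1.381e-23*484.3 = 6.688e-21 J
Step 3: mu/(kB*T) = -8.527
Step 4: z = exp(-8.527) = 0.000198

0.000198


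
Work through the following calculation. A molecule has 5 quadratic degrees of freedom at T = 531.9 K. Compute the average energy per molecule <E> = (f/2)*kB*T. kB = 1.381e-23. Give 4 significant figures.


Step 1: f/2 = 5/2 = 2.5
Step 2: kB*T = 1.381e-23 * 531.9 = 7.346e-21
Step 3: <E> = 2.5 * 7.346e-21 = 1.836e-20 J

1.836e-20


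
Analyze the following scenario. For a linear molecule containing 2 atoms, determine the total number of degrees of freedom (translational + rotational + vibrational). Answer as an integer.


Step 1: Translational DOF = 3
Step 2: Rotational DOF (linear) = 2
Step 3: Vibrational DOF = 3*2 - 5 = 1
Step 4: Total = 3 + 2 + 1 = 6

6


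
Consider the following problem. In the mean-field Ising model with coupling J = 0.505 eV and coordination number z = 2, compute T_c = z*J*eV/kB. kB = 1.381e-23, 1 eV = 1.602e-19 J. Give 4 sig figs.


Step 1: z*J = 2*0.505 = 1.01 eV
Step 2: Convert to Joules: 1.01*1.602e-19 = 1.618e-19 J
Step 3: T_c = 1.618e-19 / 1.381e-23 = 1.172e+04 K

1.172e+04


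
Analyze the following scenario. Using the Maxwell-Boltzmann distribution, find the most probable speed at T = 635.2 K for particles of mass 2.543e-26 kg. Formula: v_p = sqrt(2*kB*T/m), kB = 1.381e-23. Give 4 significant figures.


Step 1: Numerator = 2*kB*T = 2*1.381e-23*635.2 = 1.754e-20
Step 2: Ratio = 1.754e-20 / 2.543e-26 = 6.899e+05
Step 3: v_p = sqrt(6.899e+05) = 830.6 m/s

830.6


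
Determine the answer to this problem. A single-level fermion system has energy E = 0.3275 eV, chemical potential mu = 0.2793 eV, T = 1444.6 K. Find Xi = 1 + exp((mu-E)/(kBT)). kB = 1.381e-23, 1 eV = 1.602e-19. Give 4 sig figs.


Step 1: (mu - E) = 0.2793 - 0.3275 = -0.0482 eV
Step 2: x = (mu-E)*eV/(kB*T) = -0.0482*1.602e-19/(1.381e-23*1444.6) = -0.3871
Step 3: exp(x) = 0.6791
Step 4: Xi = 1 + 0.6791 = 1.679

1.679


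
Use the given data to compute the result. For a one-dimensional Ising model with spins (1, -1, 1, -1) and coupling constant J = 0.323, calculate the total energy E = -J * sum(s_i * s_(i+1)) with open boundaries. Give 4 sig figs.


Step 1: Nearest-neighbor products: -1, -1, -1
Step 2: Sum of products = -3
Step 3: E = -0.323 * -3 = 0.969

0.969


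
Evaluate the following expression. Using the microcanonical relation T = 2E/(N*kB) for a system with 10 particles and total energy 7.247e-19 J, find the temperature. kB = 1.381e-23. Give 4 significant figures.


Step 1: Numerator = 2*E = 2*7.247e-19 = 1.449e-18 J
Step 2: Denominator = N*kB = 10*1.381e-23 = 1.381e-22
Step 3: T = 1.449e-18 / 1.381e-22 = 1.05e+04 K

1.05e+04


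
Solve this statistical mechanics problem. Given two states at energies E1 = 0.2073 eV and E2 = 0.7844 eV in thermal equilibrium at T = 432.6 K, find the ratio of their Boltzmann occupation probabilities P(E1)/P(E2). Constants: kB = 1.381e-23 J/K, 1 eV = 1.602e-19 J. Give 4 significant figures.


Step 1: Compute energy difference dE = E1 - E2 = 0.2073 - 0.7844 = -0.5771 eV
Step 2: Convert to Joules: dE_J = -0.5771 * 1.602e-19 = -9.245e-20 J
Step 3: Compute exponent = -dE_J / (kB * T) = -(-9.245e-20) / (1.381e-23 * 432.6) = 15.48
Step 4: P(E1)/P(E2) = exp(15.48) = 5.257e+06

5.257e+06


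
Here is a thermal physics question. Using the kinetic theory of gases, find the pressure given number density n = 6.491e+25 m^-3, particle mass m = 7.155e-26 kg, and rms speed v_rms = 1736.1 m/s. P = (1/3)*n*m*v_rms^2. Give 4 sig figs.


Step 1: v_rms^2 = 1736.1^2 = 3.014e+06
Step 2: n*m = 6.491e+25*7.155e-26 = 4.644
Step 3: P = (1/3)*4.644*3.014e+06 = 4.666e+06 Pa

4.666e+06


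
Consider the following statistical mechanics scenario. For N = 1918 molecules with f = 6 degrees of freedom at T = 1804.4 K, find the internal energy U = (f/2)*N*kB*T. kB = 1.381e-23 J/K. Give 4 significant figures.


Step 1: f/2 = 6/2 = 3.0
Step 2: N*kB*T = 1918*1.381e-23*1804.4 = 4.779e-17
Step 3: U = 3.0 * 4.779e-17 = 1.434e-16 J

1.434e-16


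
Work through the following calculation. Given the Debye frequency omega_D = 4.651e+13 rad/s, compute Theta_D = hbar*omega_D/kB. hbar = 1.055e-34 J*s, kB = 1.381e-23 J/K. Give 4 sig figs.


Step 1: hbar*omega_D = 1.055e-34 * 4.651e+13 = 4.907e-21 J
Step 2: Theta_D = 4.907e-21 / 1.381e-23
Step 3: Theta_D = 355.3 K

355.3


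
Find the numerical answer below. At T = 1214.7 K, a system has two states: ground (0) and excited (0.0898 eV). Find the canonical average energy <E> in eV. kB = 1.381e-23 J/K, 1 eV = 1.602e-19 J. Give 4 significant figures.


Step 1: beta*E = 0.0898*1.602e-19/(1.381e-23*1214.7) = 0.8576
Step 2: exp(-beta*E) = 0.4242
Step 3: <E> = 0.0898*0.4242/(1+0.4242) = 0.02675 eV

0.02675


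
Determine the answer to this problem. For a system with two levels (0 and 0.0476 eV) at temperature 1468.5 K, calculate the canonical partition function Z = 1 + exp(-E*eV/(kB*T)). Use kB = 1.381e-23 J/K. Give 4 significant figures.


Step 1: Compute beta*E = E*eV/(kB*T) = 0.0476*1.602e-19/(1.381e-23*1468.5) = 0.376
Step 2: exp(-beta*E) = exp(-0.376) = 0.6866
Step 3: Z = 1 + 0.6866 = 1.687

1.687


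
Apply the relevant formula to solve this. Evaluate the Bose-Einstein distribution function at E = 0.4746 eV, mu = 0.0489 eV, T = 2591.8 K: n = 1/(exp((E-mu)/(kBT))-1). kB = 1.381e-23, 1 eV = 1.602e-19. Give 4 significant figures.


Step 1: (E - mu) = 0.4257 eV
Step 2: x = (E-mu)*eV/(kB*T) = 0.4257*1.602e-19/(1.381e-23*2591.8) = 1.905
Step 3: exp(x) = 6.722
Step 4: n = 1/(exp(x)-1) = 0.1748

0.1748


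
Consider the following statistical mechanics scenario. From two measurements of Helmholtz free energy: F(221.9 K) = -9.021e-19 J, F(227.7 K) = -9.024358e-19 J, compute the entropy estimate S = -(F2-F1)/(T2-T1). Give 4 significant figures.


Step 1: dF = F2 - F1 = -9.024358e-19 - (-9.021e-19) = -3.358e-22 J
Step 2: dT = T2 - T1 = 227.7 - 221.9 = 5.8 K
Step 3: S = -dF/dT = -(-3.358e-22)/5.8 = 5.79e-23 J/K

5.79e-23


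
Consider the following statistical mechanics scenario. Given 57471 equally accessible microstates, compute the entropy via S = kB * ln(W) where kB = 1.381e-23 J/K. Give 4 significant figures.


Step 1: ln(W) = ln(57471) = 10.96
Step 2: S = kB * ln(W) = 1.381e-23 * 10.96
Step 3: S = 1.513e-22 J/K

1.513e-22


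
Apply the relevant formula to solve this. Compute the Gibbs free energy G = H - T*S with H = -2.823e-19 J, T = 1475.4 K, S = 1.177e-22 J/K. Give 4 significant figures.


Step 1: T*S = 1475.4 * 1.177e-22 = 1.737e-19 J
Step 2: G = H - T*S = -2.823e-19 - 1.737e-19
Step 3: G = -4.56e-19 J

-4.56e-19


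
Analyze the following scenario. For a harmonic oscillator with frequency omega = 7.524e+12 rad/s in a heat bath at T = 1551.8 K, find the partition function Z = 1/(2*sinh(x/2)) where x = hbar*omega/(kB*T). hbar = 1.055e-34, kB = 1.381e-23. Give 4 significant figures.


Step 1: Compute x = hbar*omega/(kB*T) = 1.055e-34*7.524e+12/(1.381e-23*1551.8) = 0.03704
Step 2: x/2 = 0.01852
Step 3: sinh(x/2) = 0.01852
Step 4: Z = 1/(2*0.01852) = 27

27


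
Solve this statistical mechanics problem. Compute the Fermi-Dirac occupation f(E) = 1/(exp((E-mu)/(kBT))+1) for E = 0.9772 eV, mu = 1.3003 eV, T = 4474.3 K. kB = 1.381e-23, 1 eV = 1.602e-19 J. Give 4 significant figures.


Step 1: (E - mu) = 0.9772 - 1.3003 = -0.3231 eV
Step 2: Convert: (E-mu)*eV = -5.176e-20 J
Step 3: x = (E-mu)*eV/(kB*T) = -0.8377
Step 4: f = 1/(exp(-0.8377)+1) = 0.698

0.698


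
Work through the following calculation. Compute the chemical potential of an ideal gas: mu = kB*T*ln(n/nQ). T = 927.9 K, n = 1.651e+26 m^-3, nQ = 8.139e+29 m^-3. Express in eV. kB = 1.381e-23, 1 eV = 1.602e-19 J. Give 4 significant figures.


Step 1: n/nQ = 1.651e+26/8.139e+29 = 0.0002029
Step 2: ln(n/nQ) = -8.503
Step 3: mu = kB*T*ln(n/nQ) = 1.281e-20*-8.503 = -1.09e-19 J
Step 4: Convert to eV: -1.09e-19/1.602e-19 = -0.6802 eV

-0.6802


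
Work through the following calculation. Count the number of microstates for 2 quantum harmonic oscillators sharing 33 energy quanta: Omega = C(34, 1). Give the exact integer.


Step 1: Use binomial coefficient C(34, 1)
Step 2: Numerator = 34! / 33!
Step 3: Denominator = 1!
Step 4: Omega = 34

34


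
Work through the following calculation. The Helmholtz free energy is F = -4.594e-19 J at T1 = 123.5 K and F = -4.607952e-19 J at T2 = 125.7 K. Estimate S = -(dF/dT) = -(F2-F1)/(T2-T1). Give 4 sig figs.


Step 1: dF = F2 - F1 = -4.607952e-19 - (-4.594e-19) = -1.3952e-21 J
Step 2: dT = T2 - T1 = 125.7 - 123.5 = 2.2 K
Step 3: S = -dF/dT = -(-1.3952e-21)/2.2 = 6.342e-22 J/K

6.342e-22


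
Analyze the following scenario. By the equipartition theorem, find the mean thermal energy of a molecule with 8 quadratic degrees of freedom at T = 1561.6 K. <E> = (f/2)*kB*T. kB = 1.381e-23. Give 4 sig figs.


Step 1: f/2 = 8/2 = 4
Step 2: kB*T = 1.381e-23 * 1561.6 = 2.157e-20
Step 3: <E> = 4 * 2.157e-20 = 8.626e-20 J

8.626e-20


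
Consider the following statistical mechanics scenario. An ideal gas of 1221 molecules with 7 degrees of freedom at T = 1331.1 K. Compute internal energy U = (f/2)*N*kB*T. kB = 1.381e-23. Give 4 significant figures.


Step 1: f/2 = 7/2 = 3.5
Step 2: N*kB*T = 1221*1.381e-23*1331.1 = 2.245e-17
Step 3: U = 3.5 * 2.245e-17 = 7.856e-17 J

7.856e-17


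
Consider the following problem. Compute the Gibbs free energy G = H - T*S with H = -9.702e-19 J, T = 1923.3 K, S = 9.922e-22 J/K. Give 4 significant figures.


Step 1: T*S = 1923.3 * 9.922e-22 = 1.908e-18 J
Step 2: G = H - T*S = -9.702e-19 - 1.908e-18
Step 3: G = -2.878e-18 J

-2.878e-18


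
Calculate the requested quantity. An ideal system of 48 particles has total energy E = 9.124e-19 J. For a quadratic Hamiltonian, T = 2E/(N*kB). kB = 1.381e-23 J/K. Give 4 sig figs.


Step 1: Numerator = 2*E = 2*9.124e-19 = 1.825e-18 J
Step 2: Denominator = N*kB = 48*1.381e-23 = 6.629e-22
Step 3: T = 1.825e-18 / 6.629e-22 = 2753 K

2753


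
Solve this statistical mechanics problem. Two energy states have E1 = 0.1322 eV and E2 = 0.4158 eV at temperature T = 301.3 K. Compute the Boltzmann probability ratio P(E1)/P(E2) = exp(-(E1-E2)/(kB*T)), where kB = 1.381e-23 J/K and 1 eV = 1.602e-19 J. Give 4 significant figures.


Step 1: Compute energy difference dE = E1 - E2 = 0.1322 - 0.4158 = -0.2836 eV
Step 2: Convert to Joules: dE_J = -0.2836 * 1.602e-19 = -4.543e-20 J
Step 3: Compute exponent = -dE_J / (kB * T) = -(-4.543e-20) / (1.381e-23 * 301.3) = 10.92
Step 4: P(E1)/P(E2) = exp(10.92) = 5.521e+04

5.521e+04


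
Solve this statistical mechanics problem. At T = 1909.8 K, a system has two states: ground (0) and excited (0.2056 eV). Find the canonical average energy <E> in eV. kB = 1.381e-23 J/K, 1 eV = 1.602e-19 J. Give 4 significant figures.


Step 1: beta*E = 0.2056*1.602e-19/(1.381e-23*1909.8) = 1.249
Step 2: exp(-beta*E) = 0.2868
Step 3: <E> = 0.2056*0.2868/(1+0.2868) = 0.04583 eV

0.04583


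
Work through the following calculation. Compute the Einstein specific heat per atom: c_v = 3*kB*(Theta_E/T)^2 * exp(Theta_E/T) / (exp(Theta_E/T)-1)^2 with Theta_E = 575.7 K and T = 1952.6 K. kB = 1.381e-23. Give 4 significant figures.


Step 1: x = Theta_E/T = 575.7/1952.6 = 0.2948
Step 2: x^2 = 0.08693
Step 3: exp(x) = 1.343
Step 4: c_v = 3*1.381e-23*0.08693*1.343/(1.343-1)^2 = 4.113e-23

4.113e-23


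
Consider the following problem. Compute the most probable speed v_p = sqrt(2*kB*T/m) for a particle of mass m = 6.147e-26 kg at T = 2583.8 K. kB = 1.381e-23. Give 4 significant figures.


Step 1: Numerator = 2*kB*T = 2*1.381e-23*2583.8 = 7.136e-20
Step 2: Ratio = 7.136e-20 / 6.147e-26 = 1.161e+06
Step 3: v_p = sqrt(1.161e+06) = 1077 m/s

1077


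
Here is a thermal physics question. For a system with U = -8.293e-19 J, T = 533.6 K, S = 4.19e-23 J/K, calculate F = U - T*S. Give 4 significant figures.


Step 1: T*S = 533.6 * 4.19e-23 = 2.236e-20 J
Step 2: F = U - T*S = -8.293e-19 - 2.236e-20
Step 3: F = -8.517e-19 J

-8.517e-19


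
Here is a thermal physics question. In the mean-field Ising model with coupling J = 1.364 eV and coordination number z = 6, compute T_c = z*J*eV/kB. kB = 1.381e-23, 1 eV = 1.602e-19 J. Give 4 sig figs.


Step 1: z*J = 6*1.364 = 8.184 eV
Step 2: Convert to Joules: 8.184*1.602e-19 = 1.311e-18 J
Step 3: T_c = 1.311e-18 / 1.381e-23 = 9.494e+04 K

9.494e+04


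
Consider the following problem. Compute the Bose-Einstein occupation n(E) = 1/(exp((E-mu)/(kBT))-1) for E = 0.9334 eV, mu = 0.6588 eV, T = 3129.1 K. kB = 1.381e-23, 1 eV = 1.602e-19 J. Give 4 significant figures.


Step 1: (E - mu) = 0.2746 eV
Step 2: x = (E-mu)*eV/(kB*T) = 0.2746*1.602e-19/(1.381e-23*3129.1) = 1.018
Step 3: exp(x) = 2.768
Step 4: n = 1/(exp(x)-1) = 0.5657

0.5657


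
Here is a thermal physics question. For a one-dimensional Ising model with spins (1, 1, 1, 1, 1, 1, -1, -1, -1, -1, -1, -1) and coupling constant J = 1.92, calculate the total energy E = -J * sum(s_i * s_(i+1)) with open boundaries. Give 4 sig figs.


Step 1: Nearest-neighbor products: 1, 1, 1, 1, 1, -1, 1, 1, 1, 1, 1
Step 2: Sum of products = 9
Step 3: E = -1.92 * 9 = -17.28

-17.28


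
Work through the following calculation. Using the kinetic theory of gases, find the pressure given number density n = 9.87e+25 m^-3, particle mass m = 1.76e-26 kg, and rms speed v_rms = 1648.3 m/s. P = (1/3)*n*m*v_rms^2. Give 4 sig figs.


Step 1: v_rms^2 = 1648.3^2 = 2.717e+06
Step 2: n*m = 9.87e+25*1.76e-26 = 1.737
Step 3: P = (1/3)*1.737*2.717e+06 = 1.573e+06 Pa

1.573e+06


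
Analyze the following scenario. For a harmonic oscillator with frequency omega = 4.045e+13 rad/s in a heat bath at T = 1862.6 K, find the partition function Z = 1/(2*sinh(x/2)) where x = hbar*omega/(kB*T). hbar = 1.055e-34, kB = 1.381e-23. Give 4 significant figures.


Step 1: Compute x = hbar*omega/(kB*T) = 1.055e-34*4.045e+13/(1.381e-23*1862.6) = 0.1659
Step 2: x/2 = 0.08295
Step 3: sinh(x/2) = 0.08305
Step 4: Z = 1/(2*0.08305) = 6.021

6.021


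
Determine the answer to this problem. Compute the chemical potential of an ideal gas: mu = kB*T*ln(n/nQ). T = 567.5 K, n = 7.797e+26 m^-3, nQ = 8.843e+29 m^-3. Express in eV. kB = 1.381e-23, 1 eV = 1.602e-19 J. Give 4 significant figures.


Step 1: n/nQ = 7.797e+26/8.843e+29 = 0.0008817
Step 2: ln(n/nQ) = -7.034
Step 3: mu = kB*T*ln(n/nQ) = 7.837e-21*-7.034 = -5.512e-20 J
Step 4: Convert to eV: -5.512e-20/1.602e-19 = -0.3441 eV

-0.3441


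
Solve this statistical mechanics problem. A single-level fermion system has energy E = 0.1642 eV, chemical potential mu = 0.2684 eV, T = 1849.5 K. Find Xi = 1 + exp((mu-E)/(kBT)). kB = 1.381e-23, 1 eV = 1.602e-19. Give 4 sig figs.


Step 1: (mu - E) = 0.2684 - 0.1642 = 0.1042 eV
Step 2: x = (mu-E)*eV/(kB*T) = 0.1042*1.602e-19/(1.381e-23*1849.5) = 0.6536
Step 3: exp(x) = 1.922
Step 4: Xi = 1 + 1.922 = 2.922

2.922


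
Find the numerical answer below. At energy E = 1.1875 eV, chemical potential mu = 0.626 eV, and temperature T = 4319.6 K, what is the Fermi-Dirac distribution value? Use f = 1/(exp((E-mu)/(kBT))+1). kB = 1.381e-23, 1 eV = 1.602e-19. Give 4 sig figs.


Step 1: (E - mu) = 1.1875 - 0.626 = 0.5615 eV
Step 2: Convert: (E-mu)*eV = 8.995e-20 J
Step 3: x = (E-mu)*eV/(kB*T) = 1.508
Step 4: f = 1/(exp(1.508)+1) = 0.1812

0.1812


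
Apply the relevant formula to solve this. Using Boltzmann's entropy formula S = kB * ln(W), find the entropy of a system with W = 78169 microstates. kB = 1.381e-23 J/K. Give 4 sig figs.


Step 1: ln(W) = ln(78169) = 11.27
Step 2: S = kB * ln(W) = 1.381e-23 * 11.27
Step 3: S = 1.556e-22 J/K

1.556e-22


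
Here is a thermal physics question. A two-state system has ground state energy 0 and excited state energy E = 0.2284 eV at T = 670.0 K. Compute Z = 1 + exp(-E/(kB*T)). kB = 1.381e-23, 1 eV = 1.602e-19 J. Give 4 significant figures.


Step 1: Compute beta*E = E*eV/(kB*T) = 0.2284*1.602e-19/(1.381e-23*670.0) = 3.954
Step 2: exp(-beta*E) = exp(-3.954) = 0.01917
Step 3: Z = 1 + 0.01917 = 1.019

1.019


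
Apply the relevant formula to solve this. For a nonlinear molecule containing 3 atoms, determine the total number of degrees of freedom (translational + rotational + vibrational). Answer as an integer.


Step 1: Translational DOF = 3
Step 2: Rotational DOF (nonlinear) = 3
Step 3: Vibrational DOF = 3*3 - 6 = 3
Step 4: Total = 3 + 3 + 3 = 9

9


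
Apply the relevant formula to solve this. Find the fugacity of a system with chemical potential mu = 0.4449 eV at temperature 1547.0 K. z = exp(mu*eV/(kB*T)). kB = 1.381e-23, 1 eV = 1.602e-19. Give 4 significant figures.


Step 1: Convert mu to Joules: 0.4449*1.602e-19 = 7.127e-20 J
Step 2: kB*T = 1.381e-23*1547.0 = 2.136e-20 J
Step 3: mu/(kB*T) = 3.336
Step 4: z = exp(3.336) = 28.11

28.11


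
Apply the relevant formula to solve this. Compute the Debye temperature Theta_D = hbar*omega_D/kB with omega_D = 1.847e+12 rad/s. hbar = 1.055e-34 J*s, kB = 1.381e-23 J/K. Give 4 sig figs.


Step 1: hbar*omega_D = 1.055e-34 * 1.847e+12 = 1.949e-22 J
Step 2: Theta_D = 1.949e-22 / 1.381e-23
Step 3: Theta_D = 14.11 K

14.11


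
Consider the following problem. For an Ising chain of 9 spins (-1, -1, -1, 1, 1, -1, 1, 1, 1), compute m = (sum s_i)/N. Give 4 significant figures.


Step 1: Count up spins (+1): 5, down spins (-1): 4
Step 2: Total magnetization M = 5 - 4 = 1
Step 3: m = M/N = 1/9 = 0.1111

0.1111


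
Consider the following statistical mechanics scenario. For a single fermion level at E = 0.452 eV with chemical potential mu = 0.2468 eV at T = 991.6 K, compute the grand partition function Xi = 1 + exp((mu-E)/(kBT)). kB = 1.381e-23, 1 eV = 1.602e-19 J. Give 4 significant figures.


Step 1: (mu - E) = 0.2468 - 0.452 = -0.2052 eV
Step 2: x = (mu-E)*eV/(kB*T) = -0.2052*1.602e-19/(1.381e-23*991.6) = -2.401
Step 3: exp(x) = 0.09067
Step 4: Xi = 1 + 0.09067 = 1.091

1.091


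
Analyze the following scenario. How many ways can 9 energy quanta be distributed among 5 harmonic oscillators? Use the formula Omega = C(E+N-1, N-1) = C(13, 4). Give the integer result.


Step 1: Use binomial coefficient C(13, 4)
Step 2: Numerator = 13! / 9!
Step 3: Denominator = 4!
Step 4: Omega = 715

715


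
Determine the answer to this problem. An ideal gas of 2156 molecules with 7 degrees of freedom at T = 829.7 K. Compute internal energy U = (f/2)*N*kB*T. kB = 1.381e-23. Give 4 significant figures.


Step 1: f/2 = 7/2 = 3.5
Step 2: N*kB*T = 2156*1.381e-23*829.7 = 2.47e-17
Step 3: U = 3.5 * 2.47e-17 = 8.646e-17 J

8.646e-17


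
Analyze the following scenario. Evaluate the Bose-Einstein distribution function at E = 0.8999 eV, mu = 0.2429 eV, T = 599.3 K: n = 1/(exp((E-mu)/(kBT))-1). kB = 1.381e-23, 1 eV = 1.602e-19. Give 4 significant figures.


Step 1: (E - mu) = 0.657 eV
Step 2: x = (E-mu)*eV/(kB*T) = 0.657*1.602e-19/(1.381e-23*599.3) = 12.72
Step 3: exp(x) = 3.334e+05
Step 4: n = 1/(exp(x)-1) = 2.999e-06

2.999e-06


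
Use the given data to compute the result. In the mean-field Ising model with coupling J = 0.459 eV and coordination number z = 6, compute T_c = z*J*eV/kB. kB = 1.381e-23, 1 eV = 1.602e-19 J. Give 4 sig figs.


Step 1: z*J = 6*0.459 = 2.754 eV
Step 2: Convert to Joules: 2.754*1.602e-19 = 4.412e-19 J
Step 3: T_c = 4.412e-19 / 1.381e-23 = 3.195e+04 K

3.195e+04


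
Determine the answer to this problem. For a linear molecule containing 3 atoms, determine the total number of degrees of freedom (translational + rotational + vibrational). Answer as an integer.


Step 1: Translational DOF = 3
Step 2: Rotational DOF (linear) = 2
Step 3: Vibrational DOF = 3*3 - 5 = 4
Step 4: Total = 3 + 2 + 4 = 9

9


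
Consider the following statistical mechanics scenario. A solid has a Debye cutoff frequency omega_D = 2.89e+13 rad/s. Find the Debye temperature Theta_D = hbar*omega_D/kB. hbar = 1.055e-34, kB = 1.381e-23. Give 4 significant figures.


Step 1: hbar*omega_D = 1.055e-34 * 2.89e+13 = 3.049e-21 J
Step 2: Theta_D = 3.049e-21 / 1.381e-23
Step 3: Theta_D = 220.8 K

220.8


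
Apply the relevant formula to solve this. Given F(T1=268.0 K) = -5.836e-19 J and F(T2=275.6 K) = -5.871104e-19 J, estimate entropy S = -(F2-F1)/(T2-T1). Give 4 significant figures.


Step 1: dF = F2 - F1 = -5.871104e-19 - (-5.836e-19) = -3.5104e-21 J
Step 2: dT = T2 - T1 = 275.6 - 268.0 = 7.6 K
Step 3: S = -dF/dT = -(-3.5104e-21)/7.6 = 4.619e-22 J/K

4.619e-22


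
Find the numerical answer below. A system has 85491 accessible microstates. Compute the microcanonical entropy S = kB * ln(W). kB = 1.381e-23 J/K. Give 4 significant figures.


Step 1: ln(W) = ln(85491) = 11.36
Step 2: S = kB * ln(W) = 1.381e-23 * 11.36
Step 3: S = 1.568e-22 J/K

1.568e-22


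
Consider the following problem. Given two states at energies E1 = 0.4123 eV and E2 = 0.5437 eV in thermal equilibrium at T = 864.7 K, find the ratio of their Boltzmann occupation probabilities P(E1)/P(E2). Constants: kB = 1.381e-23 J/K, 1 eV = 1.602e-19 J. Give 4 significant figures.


Step 1: Compute energy difference dE = E1 - E2 = 0.4123 - 0.5437 = -0.1314 eV
Step 2: Convert to Joules: dE_J = -0.1314 * 1.602e-19 = -2.105e-20 J
Step 3: Compute exponent = -dE_J / (kB * T) = -(-2.105e-20) / (1.381e-23 * 864.7) = 1.763
Step 4: P(E1)/P(E2) = exp(1.763) = 5.829

5.829


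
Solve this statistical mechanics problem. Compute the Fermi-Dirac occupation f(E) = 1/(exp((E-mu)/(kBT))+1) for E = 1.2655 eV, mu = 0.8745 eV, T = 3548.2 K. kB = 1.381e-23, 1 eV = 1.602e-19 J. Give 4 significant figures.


Step 1: (E - mu) = 1.2655 - 0.8745 = 0.391 eV
Step 2: Convert: (E-mu)*eV = 6.264e-20 J
Step 3: x = (E-mu)*eV/(kB*T) = 1.278
Step 4: f = 1/(exp(1.278)+1) = 0.2178

0.2178


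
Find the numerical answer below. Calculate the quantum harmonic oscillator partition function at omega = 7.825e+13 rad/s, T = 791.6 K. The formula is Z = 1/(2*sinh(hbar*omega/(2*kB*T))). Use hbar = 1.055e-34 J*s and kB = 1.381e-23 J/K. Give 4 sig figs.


Step 1: Compute x = hbar*omega/(kB*T) = 1.055e-34*7.825e+13/(1.381e-23*791.6) = 0.7552
Step 2: x/2 = 0.3776
Step 3: sinh(x/2) = 0.3866
Step 4: Z = 1/(2*0.3866) = 1.293

1.293


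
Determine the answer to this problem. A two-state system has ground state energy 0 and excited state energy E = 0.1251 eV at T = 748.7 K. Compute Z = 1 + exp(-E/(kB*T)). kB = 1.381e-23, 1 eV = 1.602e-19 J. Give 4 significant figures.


Step 1: Compute beta*E = E*eV/(kB*T) = 0.1251*1.602e-19/(1.381e-23*748.7) = 1.938
Step 2: exp(-beta*E) = exp(-1.938) = 0.144
Step 3: Z = 1 + 0.144 = 1.144

1.144


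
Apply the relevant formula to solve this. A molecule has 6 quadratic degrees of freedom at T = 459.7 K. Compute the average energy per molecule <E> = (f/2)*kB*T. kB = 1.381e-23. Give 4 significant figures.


Step 1: f/2 = 6/2 = 3
Step 2: kB*T = 1.381e-23 * 459.7 = 6.348e-21
Step 3: <E> = 3 * 6.348e-21 = 1.905e-20 J

1.905e-20


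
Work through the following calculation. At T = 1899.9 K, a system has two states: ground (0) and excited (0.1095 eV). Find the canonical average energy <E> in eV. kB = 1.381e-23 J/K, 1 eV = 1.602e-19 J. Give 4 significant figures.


Step 1: beta*E = 0.1095*1.602e-19/(1.381e-23*1899.9) = 0.6686
Step 2: exp(-beta*E) = 0.5124
Step 3: <E> = 0.1095*0.5124/(1+0.5124) = 0.0371 eV

0.0371


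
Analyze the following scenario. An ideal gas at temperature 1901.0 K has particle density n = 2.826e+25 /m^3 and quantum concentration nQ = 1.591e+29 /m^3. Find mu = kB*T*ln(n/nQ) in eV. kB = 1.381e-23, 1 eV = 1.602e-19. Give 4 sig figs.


Step 1: n/nQ = 2.826e+25/1.591e+29 = 0.0001776
Step 2: ln(n/nQ) = -8.636
Step 3: mu = kB*T*ln(n/nQ) = 2.625e-20*-8.636 = -2.267e-19 J
Step 4: Convert to eV: -2.267e-19/1.602e-19 = -1.415 eV

-1.415


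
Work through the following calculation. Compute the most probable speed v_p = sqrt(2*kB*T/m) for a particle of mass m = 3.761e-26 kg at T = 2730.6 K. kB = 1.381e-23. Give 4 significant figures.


Step 1: Numerator = 2*kB*T = 2*1.381e-23*2730.6 = 7.542e-20
Step 2: Ratio = 7.542e-20 / 3.761e-26 = 2.005e+06
Step 3: v_p = sqrt(2.005e+06) = 1416 m/s

1416


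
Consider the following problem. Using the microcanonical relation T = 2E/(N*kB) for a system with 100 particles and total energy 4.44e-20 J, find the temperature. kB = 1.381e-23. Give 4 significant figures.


Step 1: Numerator = 2*E = 2*4.44e-20 = 8.88e-20 J
Step 2: Denominator = N*kB = 100*1.381e-23 = 1.381e-21
Step 3: T = 8.88e-20 / 1.381e-21 = 64.3 K

64.3


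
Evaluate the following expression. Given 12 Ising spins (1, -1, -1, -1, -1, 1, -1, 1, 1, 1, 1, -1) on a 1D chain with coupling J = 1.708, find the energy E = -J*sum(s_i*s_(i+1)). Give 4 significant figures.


Step 1: Nearest-neighbor products: -1, 1, 1, 1, -1, -1, -1, 1, 1, 1, -1
Step 2: Sum of products = 1
Step 3: E = -1.708 * 1 = -1.708

-1.708


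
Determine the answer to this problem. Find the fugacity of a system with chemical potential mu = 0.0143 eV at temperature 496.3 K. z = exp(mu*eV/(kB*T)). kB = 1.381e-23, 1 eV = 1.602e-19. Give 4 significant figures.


Step 1: Convert mu to Joules: 0.0143*1.602e-19 = 2.291e-21 J
Step 2: kB*T = 1.381e-23*496.3 = 6.854e-21 J
Step 3: mu/(kB*T) = 0.3342
Step 4: z = exp(0.3342) = 1.397

1.397


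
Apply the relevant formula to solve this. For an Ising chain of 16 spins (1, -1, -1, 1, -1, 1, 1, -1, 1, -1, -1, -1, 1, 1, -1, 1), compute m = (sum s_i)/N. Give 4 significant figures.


Step 1: Count up spins (+1): 8, down spins (-1): 8
Step 2: Total magnetization M = 8 - 8 = 0
Step 3: m = M/N = 0/16 = 0

0


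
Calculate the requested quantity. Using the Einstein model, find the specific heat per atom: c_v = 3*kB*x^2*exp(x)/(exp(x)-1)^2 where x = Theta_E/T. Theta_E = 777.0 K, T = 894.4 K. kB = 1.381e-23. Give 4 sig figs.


Step 1: x = Theta_E/T = 777.0/894.4 = 0.8687
Step 2: x^2 = 0.7547
Step 3: exp(x) = 2.384
Step 4: c_v = 3*1.381e-23*0.7547*2.384/(2.384-1)^2 = 3.892e-23

3.892e-23


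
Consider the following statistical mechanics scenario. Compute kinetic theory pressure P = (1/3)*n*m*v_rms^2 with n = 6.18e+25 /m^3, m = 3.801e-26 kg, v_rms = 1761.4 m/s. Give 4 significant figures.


Step 1: v_rms^2 = 1761.4^2 = 3.103e+06
Step 2: n*m = 6.18e+25*3.801e-26 = 2.349
Step 3: P = (1/3)*2.349*3.103e+06 = 2.429e+06 Pa

2.429e+06


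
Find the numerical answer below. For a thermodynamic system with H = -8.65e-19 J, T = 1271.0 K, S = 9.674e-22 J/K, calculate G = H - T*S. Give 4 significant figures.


Step 1: T*S = 1271.0 * 9.674e-22 = 1.23e-18 J
Step 2: G = H - T*S = -8.65e-19 - 1.23e-18
Step 3: G = -2.095e-18 J

-2.095e-18


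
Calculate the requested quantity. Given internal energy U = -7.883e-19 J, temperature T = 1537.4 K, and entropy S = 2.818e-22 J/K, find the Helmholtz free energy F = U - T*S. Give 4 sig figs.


Step 1: T*S = 1537.4 * 2.818e-22 = 4.332e-19 J
Step 2: F = U - T*S = -7.883e-19 - 4.332e-19
Step 3: F = -1.222e-18 J

-1.222e-18


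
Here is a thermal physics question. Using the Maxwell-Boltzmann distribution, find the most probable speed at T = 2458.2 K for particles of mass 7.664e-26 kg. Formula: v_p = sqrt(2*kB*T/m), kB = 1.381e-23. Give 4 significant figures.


Step 1: Numerator = 2*kB*T = 2*1.381e-23*2458.2 = 6.79e-20
Step 2: Ratio = 6.79e-20 / 7.664e-26 = 8.859e+05
Step 3: v_p = sqrt(8.859e+05) = 941.2 m/s

941.2


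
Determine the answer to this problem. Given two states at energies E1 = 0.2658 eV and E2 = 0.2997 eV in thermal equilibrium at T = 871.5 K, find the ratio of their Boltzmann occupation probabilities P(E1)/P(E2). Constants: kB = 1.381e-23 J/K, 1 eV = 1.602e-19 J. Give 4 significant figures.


Step 1: Compute energy difference dE = E1 - E2 = 0.2658 - 0.2997 = -0.0339 eV
Step 2: Convert to Joules: dE_J = -0.0339 * 1.602e-19 = -5.431e-21 J
Step 3: Compute exponent = -dE_J / (kB * T) = -(-5.431e-21) / (1.381e-23 * 871.5) = 0.4512
Step 4: P(E1)/P(E2) = exp(0.4512) = 1.57

1.57


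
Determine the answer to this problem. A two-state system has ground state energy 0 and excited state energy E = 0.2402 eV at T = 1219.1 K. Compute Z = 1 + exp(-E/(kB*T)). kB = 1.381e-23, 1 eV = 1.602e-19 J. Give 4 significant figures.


Step 1: Compute beta*E = E*eV/(kB*T) = 0.2402*1.602e-19/(1.381e-23*1219.1) = 2.286
Step 2: exp(-beta*E) = exp(-2.286) = 0.1017
Step 3: Z = 1 + 0.1017 = 1.102

1.102


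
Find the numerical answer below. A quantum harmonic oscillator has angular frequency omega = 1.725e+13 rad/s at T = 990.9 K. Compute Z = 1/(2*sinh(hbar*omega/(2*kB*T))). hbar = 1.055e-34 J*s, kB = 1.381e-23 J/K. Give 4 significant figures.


Step 1: Compute x = hbar*omega/(kB*T) = 1.055e-34*1.725e+13/(1.381e-23*990.9) = 0.133
Step 2: x/2 = 0.06649
Step 3: sinh(x/2) = 0.06654
Step 4: Z = 1/(2*0.06654) = 7.514

7.514
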